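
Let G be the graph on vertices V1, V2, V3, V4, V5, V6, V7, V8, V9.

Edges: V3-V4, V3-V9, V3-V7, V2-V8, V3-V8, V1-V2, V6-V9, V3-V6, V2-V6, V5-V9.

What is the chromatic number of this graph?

3

V3, V6, V9 form a triangle, so at least 3 colors are needed.
3 colors suffice: color R → {V2, V3, V5}; color B → {V1, V4, V7, V8, V9}; color G → {V6}. No two adjacent vertices share a color.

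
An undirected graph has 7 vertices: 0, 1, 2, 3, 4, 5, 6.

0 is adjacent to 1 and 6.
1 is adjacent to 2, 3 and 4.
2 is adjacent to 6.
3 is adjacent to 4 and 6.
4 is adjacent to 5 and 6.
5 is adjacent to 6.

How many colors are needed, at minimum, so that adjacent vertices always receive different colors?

4, 5, 6 are pairwise adjacent, so at least 3 colors are needed.
3 colors suffice: 0=b, 1=a, 2=b, 3=c, 4=b, 5=c, 6=a. No two adjacent vertices share a color.

3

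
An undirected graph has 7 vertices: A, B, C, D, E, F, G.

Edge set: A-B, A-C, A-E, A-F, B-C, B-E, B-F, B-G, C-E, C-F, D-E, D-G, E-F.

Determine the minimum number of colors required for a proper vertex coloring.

A, B, C, E, F are mutually adjacent (a clique of size 5), so at least 5 colors are needed.
5 colors suffice: color 1 → {B, D}; color 2 → {E, G}; color 3 → {A}; color 4 → {F}; color 5 → {C}. Each edge has distinct colors on its endpoints.

5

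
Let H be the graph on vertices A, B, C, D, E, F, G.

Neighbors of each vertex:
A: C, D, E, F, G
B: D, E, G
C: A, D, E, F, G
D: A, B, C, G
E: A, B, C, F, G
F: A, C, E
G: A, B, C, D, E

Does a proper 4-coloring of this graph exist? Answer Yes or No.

Yes

The chromatic number is 4. A, C, E, F are mutually adjacent (a clique of size 4), so at least 4 colors are needed.
4 colors suffice: A=blue, B=blue, C=yellow, D=red, E=red, F=green, G=green.
That is already a proper 4-coloring.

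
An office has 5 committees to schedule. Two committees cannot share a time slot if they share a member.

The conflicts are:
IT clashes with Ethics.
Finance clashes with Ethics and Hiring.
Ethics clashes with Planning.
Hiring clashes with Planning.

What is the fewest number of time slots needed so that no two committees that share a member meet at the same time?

2

IT and Ethics conflict, so at least 2 time slots are needed.
2 time slots suffice: time slot 1 → {Ethics, Hiring}; time slot 2 → {IT, Finance, Planning}. Every pair that conflicts lands in different time slots.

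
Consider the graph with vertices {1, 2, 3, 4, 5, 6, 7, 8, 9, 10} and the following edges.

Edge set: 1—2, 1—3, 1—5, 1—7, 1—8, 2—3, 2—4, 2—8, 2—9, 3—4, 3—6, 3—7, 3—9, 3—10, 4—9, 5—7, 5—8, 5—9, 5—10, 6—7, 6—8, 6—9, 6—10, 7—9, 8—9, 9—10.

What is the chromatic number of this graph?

4

2, 3, 4, 9 are mutually adjacent (a clique of size 4), so at least 4 colors are needed.
4 colors suffice: color red → {1, 9}; color blue → {3, 8}; color green → {2, 7, 10}; color yellow → {4, 5, 6}. Every edge joins two different colors.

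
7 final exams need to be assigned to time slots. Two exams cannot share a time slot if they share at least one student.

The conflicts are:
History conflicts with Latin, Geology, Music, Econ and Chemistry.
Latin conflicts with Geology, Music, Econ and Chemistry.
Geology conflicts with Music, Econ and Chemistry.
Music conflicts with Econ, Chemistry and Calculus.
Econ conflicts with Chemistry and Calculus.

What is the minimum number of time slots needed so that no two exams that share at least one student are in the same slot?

History, Latin, Geology, Music, Econ, Chemistry all conflict with each other, so at least 6 time slots are needed.
Using 6 time slots: History=6, Latin=5, Geology=3, Music=2, Econ=1, Chemistry=4, Calculus=3. Every pair that conflicts lands in different time slots.

6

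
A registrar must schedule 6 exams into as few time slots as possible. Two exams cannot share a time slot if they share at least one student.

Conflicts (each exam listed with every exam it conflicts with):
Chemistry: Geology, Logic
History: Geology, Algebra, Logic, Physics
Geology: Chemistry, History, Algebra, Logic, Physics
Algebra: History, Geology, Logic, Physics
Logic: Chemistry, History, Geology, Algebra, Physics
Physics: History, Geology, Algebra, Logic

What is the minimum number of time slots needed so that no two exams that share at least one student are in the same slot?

5

History, Geology, Algebra, Logic, Physics are mutually in conflict, so at least 5 time slots are needed.
A valid assignment using 5 time slots: Chemistry=3, History=4, Geology=2, Algebra=3, Logic=1, Physics=5. Each listed conflict is separated.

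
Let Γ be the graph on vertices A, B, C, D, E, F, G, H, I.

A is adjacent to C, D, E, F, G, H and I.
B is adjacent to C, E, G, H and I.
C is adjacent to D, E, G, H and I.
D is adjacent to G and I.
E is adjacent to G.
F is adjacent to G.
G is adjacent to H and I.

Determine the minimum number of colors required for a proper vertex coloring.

A, C, D, G, I are pairwise adjacent (a clique of size 5), so at least 5 colors are needed.
5 colors suffice: color red → {G}; color blue → {A, B}; color green → {C, F}; color yellow → {E, H, I}; color purple → {D}. No two adjacent vertices share a color.

5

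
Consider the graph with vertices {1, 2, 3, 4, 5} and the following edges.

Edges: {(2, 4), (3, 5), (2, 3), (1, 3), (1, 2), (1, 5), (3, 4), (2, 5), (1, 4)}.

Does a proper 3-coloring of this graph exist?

No

1, 2, 3, 5 form a clique, so at least 4 colors are needed.
So 3 colors are not enough.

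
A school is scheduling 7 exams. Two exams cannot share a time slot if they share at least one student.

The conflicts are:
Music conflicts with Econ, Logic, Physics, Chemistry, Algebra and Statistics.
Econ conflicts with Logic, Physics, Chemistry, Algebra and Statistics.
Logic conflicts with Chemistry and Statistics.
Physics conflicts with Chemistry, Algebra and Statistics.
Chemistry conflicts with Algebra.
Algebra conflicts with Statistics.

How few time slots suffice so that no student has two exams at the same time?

5

Music, Econ, Physics, Algebra, Statistics pairwise conflict, so at least 5 time slots are needed.
5 time slots suffice: time slot 1 → {Econ}; time slot 2 → {Music}; time slot 3 → {Chemistry, Statistics}; time slot 4 → {Logic, Algebra}; time slot 5 → {Physics}. Every pair that conflicts lands in different time slots.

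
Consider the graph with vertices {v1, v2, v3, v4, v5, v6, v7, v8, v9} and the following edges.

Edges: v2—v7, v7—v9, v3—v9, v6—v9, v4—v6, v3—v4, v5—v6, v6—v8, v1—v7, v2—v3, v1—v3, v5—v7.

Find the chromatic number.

v2 and v3 are adjacent, so at least 2 colors are needed.
A valid assignment using 2 colors: v1=2, v2=2, v3=1, v4=2, v5=2, v6=1, v7=1, v8=2, v9=2. No two adjacent vertices share a color.

2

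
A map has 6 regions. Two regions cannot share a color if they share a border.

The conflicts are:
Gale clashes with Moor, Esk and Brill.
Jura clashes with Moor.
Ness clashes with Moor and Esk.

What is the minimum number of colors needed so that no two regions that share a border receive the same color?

Gale and Brill conflict, so at least 2 colors are needed.
A valid assignment using 2 colors: Gale=2, Jura=2, Ness=2, Moor=1, Esk=1, Brill=1. Every pair that conflicts lands in different colors.

2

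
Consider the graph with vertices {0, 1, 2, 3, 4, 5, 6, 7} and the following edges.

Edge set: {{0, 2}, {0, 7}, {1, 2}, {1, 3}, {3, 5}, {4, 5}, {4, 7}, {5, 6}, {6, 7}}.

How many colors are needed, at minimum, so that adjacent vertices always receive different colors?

The cycle 5-3-1-2-0-7-6-5 has odd length 7, so it cannot be 2-colored; at least 3 colors are needed.
3 colors suffice: 0=b, 1=b, 2=a, 3=c, 4=b, 5=a, 6=b, 7=a. No two adjacent vertices share a color.

3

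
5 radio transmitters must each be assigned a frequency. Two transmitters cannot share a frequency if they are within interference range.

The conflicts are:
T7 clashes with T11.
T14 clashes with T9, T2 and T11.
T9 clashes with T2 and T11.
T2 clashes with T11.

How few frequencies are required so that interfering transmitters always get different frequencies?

T14, T9, T2, T11 pairwise conflict, so at least 4 frequencies are needed.
4 frequencies suffice: frequency 1 → {T11}; frequency 2 → {T7, T14}; frequency 3 → {T2}; frequency 4 → {T9}. Each listed conflict is separated.

4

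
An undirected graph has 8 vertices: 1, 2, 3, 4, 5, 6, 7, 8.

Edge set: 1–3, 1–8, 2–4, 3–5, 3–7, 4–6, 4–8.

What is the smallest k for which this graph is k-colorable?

2 and 4 are adjacent, so at least 2 colors are needed.
A valid assignment using 2 colors: 1=a, 2=b, 3=b, 4=a, 5=a, 6=b, 7=a, 8=b. Every edge joins two different colors.

2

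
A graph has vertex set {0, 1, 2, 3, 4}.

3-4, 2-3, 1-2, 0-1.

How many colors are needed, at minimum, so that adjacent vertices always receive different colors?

2

0 and 1 are adjacent, so at least 2 colors are needed.
2 colors suffice: color red → {1, 3}; color blue → {0, 2, 4}. Every edge joins two different colors.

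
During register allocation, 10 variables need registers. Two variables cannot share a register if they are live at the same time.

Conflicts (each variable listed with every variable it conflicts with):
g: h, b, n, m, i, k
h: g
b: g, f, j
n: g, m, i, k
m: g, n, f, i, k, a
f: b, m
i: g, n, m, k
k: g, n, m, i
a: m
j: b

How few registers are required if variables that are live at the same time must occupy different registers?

5

g, n, m, i, k pairwise conflict, so at least 5 registers are needed.
5 registers suffice: register 1 → {g, f, a, j}; register 2 → {h, b, m}; register 3 → {n}; register 4 → {i}; register 5 → {k}. Each listed conflict is separated.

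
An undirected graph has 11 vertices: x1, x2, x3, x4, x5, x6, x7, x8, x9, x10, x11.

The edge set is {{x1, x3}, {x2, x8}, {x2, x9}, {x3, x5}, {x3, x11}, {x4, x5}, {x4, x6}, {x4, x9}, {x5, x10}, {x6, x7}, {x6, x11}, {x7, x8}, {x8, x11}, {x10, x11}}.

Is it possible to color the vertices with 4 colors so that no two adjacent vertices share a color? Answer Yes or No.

Yes

The chromatic number is 3. The cycle x4-x5-x3-x11-x6-x4 has odd length 5, so it cannot be 2-colored; at least 3 colors are needed.
One proper 3-coloring: x1=1, x2=1, x3=2, x4=1, x5=3, x6=2, x7=1, x8=2, x9=2, x10=2, x11=1.
Since 4 ≥ 3, a proper 4-coloring certainly exists.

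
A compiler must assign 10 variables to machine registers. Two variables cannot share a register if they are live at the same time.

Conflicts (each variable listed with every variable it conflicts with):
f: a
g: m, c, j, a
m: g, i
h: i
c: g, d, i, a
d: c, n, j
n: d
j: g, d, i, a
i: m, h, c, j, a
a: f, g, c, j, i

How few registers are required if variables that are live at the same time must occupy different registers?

3

g, j, a pairwise conflict, so at least 3 registers are needed.
Using 3 registers: f=2, g=2, m=1, h=1, c=3, d=1, n=2, j=3, i=2, a=1. Every pair that conflicts lands in different registers.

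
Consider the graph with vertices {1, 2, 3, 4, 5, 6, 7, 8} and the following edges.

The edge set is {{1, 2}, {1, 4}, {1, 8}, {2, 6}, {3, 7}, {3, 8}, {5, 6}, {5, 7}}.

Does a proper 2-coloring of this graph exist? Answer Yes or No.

No

The cycle 5-6-2-1-8-3-7-5 has odd length 7, so it cannot be 2-colored; at least 3 colors are needed.
So 2 colors are not enough.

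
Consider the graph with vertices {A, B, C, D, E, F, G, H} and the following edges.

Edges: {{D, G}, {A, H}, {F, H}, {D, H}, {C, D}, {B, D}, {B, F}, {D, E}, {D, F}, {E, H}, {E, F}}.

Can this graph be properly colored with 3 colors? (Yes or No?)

No

D, E, F, H form a clique, so at least 4 colors are needed.
So 3 colors are not enough.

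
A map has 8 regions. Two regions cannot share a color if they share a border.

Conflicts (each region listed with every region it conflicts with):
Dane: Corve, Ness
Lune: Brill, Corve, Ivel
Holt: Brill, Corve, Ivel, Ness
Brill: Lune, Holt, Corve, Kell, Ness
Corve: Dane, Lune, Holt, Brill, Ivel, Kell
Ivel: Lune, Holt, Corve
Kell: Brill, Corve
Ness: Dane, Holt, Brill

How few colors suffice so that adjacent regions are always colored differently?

3

Holt, Brill, Ness pairwise conflict, so at least 3 colors are needed.
A valid assignment using 3 colors: Dane=2, Lune=3, Holt=3, Brill=2, Corve=1, Ivel=2, Kell=3, Ness=1. Each listed conflict is separated.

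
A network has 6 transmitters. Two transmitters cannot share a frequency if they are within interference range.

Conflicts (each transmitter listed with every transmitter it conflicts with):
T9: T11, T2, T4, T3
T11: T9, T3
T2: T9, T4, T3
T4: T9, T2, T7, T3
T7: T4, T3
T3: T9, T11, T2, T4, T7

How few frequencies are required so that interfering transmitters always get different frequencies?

4

T9, T2, T4, T3 all conflict with each other, so at least 4 frequencies are needed.
4 frequencies suffice: frequency 1 → {T3}; frequency 2 → {T9, T7}; frequency 3 → {T11, T4}; frequency 4 → {T2}. Each listed conflict is separated.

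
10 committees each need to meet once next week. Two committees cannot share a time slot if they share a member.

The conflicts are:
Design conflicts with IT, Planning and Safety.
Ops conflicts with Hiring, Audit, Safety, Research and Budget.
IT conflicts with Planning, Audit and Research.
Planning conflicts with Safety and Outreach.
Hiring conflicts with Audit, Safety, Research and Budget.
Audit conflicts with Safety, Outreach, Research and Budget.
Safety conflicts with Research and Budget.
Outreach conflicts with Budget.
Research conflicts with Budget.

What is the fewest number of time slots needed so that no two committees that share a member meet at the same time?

6

Ops, Hiring, Audit, Safety, Research, Budget all conflict with each other, so at least 6 time slots are needed.
A valid assignment using 6 time slots: Design=3, Ops=6, IT=2, Planning=1, Hiring=5, Audit=1, Safety=2, Outreach=2, Research=4, Budget=3. Each listed conflict is separated.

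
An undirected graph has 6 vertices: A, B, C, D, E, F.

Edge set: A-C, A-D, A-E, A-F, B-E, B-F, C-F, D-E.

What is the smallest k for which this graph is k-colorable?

3

A, C, F are pairwise adjacent, so at least 3 colors are needed.
3 colors suffice: color red → {A, B}; color blue → {E, F}; color green → {C, D}. Every edge joins two different colors.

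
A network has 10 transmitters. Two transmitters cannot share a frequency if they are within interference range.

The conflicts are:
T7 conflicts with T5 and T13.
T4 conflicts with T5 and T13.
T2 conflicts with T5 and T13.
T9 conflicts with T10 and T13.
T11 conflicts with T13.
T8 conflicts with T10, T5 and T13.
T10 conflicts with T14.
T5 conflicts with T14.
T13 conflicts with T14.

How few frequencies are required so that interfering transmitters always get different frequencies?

T2 and T13 conflict, so at least 2 frequencies are needed.
A valid assignment using 2 frequencies: T7=2, T4=2, T2=2, T9=2, T11=2, T8=2, T10=1, T5=1, T13=1, T14=2. Every pair that conflicts lands in different frequencies.

2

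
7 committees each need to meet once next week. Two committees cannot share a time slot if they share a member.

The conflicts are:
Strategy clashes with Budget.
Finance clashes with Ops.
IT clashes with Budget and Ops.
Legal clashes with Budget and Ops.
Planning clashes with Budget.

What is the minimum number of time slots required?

2

IT and Ops conflict, so at least 2 time slots are needed.
Using 2 time slots: Strategy=2, Finance=2, IT=2, Legal=2, Planning=2, Budget=1, Ops=1. No two conflicting committees share a time slot.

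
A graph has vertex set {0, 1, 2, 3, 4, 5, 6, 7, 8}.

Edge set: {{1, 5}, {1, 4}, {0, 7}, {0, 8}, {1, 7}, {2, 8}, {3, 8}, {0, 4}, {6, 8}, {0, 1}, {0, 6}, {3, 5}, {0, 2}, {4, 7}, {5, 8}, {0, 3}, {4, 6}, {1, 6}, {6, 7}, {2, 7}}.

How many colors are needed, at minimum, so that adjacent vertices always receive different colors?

5

0, 1, 4, 6, 7 are pairwise adjacent (a clique of size 5), so at least 5 colors are needed.
5 colors suffice: color a → {0, 5}; color b → {1, 8}; color c → {2, 3, 6}; color d → {7}; color e → {4}. No two adjacent vertices share a color.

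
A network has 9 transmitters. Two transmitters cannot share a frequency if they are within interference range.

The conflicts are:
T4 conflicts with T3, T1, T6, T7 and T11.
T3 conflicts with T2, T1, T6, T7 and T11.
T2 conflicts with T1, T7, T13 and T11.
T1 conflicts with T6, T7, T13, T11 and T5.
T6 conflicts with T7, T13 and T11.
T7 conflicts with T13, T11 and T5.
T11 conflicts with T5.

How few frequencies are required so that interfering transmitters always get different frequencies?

T4, T3, T1, T6, T7, T11 all conflict with each other, so at least 6 frequencies are needed.
Using 6 frequencies: T4=6, T3=4, T2=5, T1=2, T6=5, T7=1, T13=3, T11=3, T5=4. No two conflicting transmitters share a frequency.

6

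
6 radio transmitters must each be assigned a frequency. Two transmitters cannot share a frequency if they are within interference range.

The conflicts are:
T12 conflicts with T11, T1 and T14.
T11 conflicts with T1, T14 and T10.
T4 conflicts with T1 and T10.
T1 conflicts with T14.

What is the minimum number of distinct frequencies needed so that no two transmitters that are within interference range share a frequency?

4

T12, T11, T1, T14 are mutually in conflict, so at least 4 frequencies are needed.
4 frequencies suffice: frequency 1 → {T1, T10}; frequency 2 → {T11, T4}; frequency 3 → {T12}; frequency 4 → {T14}. Each listed conflict is separated.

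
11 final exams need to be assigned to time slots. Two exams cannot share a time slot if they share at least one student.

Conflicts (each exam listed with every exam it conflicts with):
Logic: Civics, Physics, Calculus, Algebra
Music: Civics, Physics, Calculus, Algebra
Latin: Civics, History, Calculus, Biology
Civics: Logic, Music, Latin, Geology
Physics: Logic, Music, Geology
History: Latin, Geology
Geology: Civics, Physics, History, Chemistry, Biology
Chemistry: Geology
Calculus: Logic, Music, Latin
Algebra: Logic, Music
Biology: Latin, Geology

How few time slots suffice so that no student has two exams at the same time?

Geology and Chemistry conflict, so at least 2 time slots are needed.
2 time slots suffice: time slot 1 → {Logic, Music, Latin, Geology}; time slot 2 → {Civics, Physics, History, Chemistry, Calculus, Algebra, Biology}. Each listed conflict is separated.

2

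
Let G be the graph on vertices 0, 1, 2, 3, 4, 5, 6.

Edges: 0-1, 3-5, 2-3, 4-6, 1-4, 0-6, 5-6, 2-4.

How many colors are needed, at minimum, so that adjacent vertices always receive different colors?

The cycle 3-2-4-6-5-3 has odd length 5, so it cannot be 2-colored; at least 3 colors are needed.
3 colors suffice: 0=a, 1=b, 2=b, 3=c, 4=a, 5=a, 6=b. Every edge joins two different colors.

3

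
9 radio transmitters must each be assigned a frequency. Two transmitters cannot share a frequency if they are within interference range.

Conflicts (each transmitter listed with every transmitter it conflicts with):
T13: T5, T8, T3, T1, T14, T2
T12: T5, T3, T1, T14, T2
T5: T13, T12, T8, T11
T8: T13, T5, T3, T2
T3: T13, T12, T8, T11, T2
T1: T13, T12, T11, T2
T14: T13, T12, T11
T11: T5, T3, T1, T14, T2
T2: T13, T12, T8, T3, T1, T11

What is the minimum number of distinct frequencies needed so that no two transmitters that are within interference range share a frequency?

T13, T8, T3, T2 all conflict with each other, so at least 4 frequencies are needed.
4 frequencies suffice: T13=1, T12=1, T5=2, T8=4, T3=3, T1=3, T14=2, T11=1, T2=2. Each listed conflict is separated.

4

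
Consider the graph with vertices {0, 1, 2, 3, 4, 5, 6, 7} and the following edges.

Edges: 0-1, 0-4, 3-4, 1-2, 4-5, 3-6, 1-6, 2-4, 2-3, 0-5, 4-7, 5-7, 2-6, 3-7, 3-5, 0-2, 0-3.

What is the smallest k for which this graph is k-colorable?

0, 3, 4, 5 are mutually adjacent (a clique of size 4), so at least 4 colors are needed.
One proper 4-coloring: 0=b, 1=a, 2=c, 3=a, 4=d, 5=c, 6=b, 7=b. Every edge joins two different colors.

4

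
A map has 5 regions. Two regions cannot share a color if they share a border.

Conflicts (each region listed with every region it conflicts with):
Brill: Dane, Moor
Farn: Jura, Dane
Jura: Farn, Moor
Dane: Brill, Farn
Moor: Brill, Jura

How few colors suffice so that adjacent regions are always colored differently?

3

The cycle Jura-Moor-Brill-Dane-Farn-Jura has odd length 5, so it cannot be 2-colored; at least 3 colors are needed.
A valid assignment using 3 colors: Brill=1, Farn=1, Jura=3, Dane=2, Moor=2. No two conflicting regions share a color.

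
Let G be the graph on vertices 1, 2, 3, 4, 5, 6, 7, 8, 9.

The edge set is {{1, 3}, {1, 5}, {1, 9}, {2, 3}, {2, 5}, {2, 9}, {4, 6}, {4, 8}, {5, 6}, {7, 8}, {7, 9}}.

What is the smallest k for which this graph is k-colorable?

3

The cycle 8-7-9-1-5-6-4-8 has odd length 7, so it cannot be 2-colored; at least 3 colors are needed.
3 colors suffice: 1=a, 2=a, 3=b, 4=a, 5=b, 6=c, 7=a, 8=b, 9=b. Each edge has distinct colors on its endpoints.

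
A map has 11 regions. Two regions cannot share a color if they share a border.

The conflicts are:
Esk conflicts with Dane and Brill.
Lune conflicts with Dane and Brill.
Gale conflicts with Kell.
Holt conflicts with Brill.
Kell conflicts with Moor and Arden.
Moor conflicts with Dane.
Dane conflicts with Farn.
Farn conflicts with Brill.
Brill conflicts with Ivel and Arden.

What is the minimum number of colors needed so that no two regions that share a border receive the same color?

Kell and Arden conflict, so at least 2 colors are needed.
2 colors suffice: color 1 → {Kell, Dane, Brill}; color 2 → {Esk, Lune, Gale, Holt, Moor, Farn, Ivel, Arden}. Every pair that conflicts lands in different colors.

2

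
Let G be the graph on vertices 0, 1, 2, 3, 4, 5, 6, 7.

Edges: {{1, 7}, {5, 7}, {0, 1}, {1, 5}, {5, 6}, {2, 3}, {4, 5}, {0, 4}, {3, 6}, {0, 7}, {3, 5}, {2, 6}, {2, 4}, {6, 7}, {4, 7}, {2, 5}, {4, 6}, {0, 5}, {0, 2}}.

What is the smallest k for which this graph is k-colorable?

2, 4, 5, 6 form a clique, so at least 4 colors are needed.
4 colors suffice: color red → {5}; color blue → {1, 3, 4}; color green → {0, 6}; color yellow → {2, 7}. No two adjacent vertices share a color.

4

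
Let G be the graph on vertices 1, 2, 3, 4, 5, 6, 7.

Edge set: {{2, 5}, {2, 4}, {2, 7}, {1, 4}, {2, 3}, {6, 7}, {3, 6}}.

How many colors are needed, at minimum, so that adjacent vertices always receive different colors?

2 and 4 are adjacent, so at least 2 colors are needed.
2 colors suffice: 1=red, 2=red, 3=blue, 4=blue, 5=blue, 6=red, 7=blue. Every edge joins two different colors.

2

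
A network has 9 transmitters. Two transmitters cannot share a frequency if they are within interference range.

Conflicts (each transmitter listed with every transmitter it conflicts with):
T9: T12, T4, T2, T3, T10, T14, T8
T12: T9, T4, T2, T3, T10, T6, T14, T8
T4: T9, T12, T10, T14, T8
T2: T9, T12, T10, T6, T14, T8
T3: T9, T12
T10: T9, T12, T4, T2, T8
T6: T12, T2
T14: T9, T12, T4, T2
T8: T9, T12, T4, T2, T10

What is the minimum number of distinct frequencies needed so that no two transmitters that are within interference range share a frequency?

T9, T12, T4, T10, T8 are mutually in conflict, so at least 5 frequencies are needed.
A valid assignment using 5 frequencies: T9=2, T12=1, T4=3, T2=3, T3=3, T10=4, T6=2, T14=4, T8=5. Every pair that conflicts lands in different frequencies.

5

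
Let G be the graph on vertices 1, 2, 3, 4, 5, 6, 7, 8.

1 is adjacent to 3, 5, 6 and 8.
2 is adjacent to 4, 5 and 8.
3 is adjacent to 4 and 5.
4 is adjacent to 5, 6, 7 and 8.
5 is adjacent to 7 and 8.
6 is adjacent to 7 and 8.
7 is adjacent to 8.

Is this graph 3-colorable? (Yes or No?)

No

4, 6, 7, 8 are mutually adjacent (a clique of size 4), so at least 4 colors are needed.
So 3 colors are not enough.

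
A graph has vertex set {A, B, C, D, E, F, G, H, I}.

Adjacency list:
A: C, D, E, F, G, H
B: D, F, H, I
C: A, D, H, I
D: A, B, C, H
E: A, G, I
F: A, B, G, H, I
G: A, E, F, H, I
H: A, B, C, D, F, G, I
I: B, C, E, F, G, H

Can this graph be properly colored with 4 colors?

Yes

The chromatic number is 4. B, F, H, I are pairwise adjacent (a clique of size 4), so at least 4 colors are needed.
4 colors suffice: color 1 → {E, H}; color 2 → {A, I}; color 3 → {D, F}; color 4 → {B, C, G}.
That is already a proper 4-coloring.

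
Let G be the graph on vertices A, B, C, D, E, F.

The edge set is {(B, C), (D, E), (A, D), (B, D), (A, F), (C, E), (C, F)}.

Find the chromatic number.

3

The cycle E-D-A-F-C-E has odd length 5, so it cannot be 2-colored; at least 3 colors are needed.
One proper 3-coloring: A=2, B=2, C=1, D=1, E=2, F=3. No two adjacent vertices share a color.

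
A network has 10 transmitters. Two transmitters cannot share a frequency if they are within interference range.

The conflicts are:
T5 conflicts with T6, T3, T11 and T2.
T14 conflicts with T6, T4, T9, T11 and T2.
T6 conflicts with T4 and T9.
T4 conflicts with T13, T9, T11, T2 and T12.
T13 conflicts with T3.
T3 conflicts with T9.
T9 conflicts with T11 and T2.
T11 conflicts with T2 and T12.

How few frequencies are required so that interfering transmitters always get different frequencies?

5

T14, T4, T9, T11, T2 all conflict with each other, so at least 5 frequencies are needed.
5 frequencies suffice: frequency 1 → {T5, T4}; frequency 2 → {T13, T9, T12}; frequency 3 → {T6, T3, T11}; frequency 4 → {T2}; frequency 5 → {T14}. No two conflicting transmitters share a frequency.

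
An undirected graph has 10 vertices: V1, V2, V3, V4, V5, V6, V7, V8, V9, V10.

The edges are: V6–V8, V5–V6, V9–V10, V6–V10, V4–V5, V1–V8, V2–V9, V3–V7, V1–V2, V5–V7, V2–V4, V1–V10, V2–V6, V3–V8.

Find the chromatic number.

The cycle V3-V8-V6-V5-V7-V3 has odd length 5, so it cannot be 2-colored; at least 3 colors are needed.
3 colors suffice: color 1 → {V2, V5, V8, V10}; color 2 → {V1, V4, V6, V7, V9}; color 3 → {V3}. Each edge has distinct colors on its endpoints.

3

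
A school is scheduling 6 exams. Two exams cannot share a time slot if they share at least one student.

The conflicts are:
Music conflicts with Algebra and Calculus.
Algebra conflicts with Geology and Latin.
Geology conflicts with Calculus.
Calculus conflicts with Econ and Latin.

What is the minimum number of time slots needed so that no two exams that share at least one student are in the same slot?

Algebra and Latin conflict, so at least 2 time slots are needed.
2 time slots suffice: time slot 1 → {Algebra, Calculus}; time slot 2 → {Music, Geology, Econ, Latin}. No two conflicting exams share a time slot.

2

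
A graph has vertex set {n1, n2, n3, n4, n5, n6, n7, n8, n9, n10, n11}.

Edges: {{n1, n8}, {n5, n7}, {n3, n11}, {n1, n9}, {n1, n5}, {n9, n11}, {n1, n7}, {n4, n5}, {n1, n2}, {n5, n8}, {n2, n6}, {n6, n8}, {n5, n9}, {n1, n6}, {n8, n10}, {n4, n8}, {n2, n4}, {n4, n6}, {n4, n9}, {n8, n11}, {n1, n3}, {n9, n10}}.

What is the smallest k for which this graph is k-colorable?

n1, n2, n6 are mutually adjacent, so at least 3 colors are needed.
3 colors suffice: color R → {n1, n4, n10, n11}; color B → {n2, n3, n7, n8, n9}; color G → {n5, n6}. Every edge joins two different colors.

3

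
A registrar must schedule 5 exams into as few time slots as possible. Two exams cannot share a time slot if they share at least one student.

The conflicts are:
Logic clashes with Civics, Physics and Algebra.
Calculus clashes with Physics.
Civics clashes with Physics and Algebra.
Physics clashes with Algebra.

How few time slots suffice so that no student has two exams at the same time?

4

Logic, Civics, Physics, Algebra all conflict with each other, so at least 4 time slots are needed.
4 time slots suffice: Logic=3, Calculus=2, Civics=2, Physics=1, Algebra=4. No two conflicting exams share a time slot.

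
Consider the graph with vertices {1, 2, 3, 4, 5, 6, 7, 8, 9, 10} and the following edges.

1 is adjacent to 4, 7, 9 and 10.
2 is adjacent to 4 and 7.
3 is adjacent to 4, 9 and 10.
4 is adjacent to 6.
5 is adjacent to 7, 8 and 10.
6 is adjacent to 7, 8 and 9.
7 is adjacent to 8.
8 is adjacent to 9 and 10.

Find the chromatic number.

5, 8, 10 form a triangle, so at least 3 colors are needed.
3 colors suffice: color red → {4, 7, 9, 10}; color blue → {1, 2, 3, 8}; color green → {5, 6}. Every edge joins two different colors.

3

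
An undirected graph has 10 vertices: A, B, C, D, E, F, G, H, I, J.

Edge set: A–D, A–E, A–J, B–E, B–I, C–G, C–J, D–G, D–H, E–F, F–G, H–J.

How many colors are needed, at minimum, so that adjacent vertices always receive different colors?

The cycle G-F-E-A-D-G has odd length 5, so it cannot be 2-colored; at least 3 colors are needed.
3 colors suffice: color 1 → {D, E, I, J}; color 2 → {A, B, G, H}; color 3 → {C, F}. Every edge joins two different colors.

3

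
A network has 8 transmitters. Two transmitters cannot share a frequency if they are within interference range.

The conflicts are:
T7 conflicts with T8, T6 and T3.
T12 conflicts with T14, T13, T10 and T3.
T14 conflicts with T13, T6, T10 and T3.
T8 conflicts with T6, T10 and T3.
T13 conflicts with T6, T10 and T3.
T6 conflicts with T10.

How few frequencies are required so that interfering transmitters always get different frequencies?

T12, T14, T13, T3 are mutually in conflict, so at least 4 frequencies are needed.
Using 4 frequencies: T7=4, T12=3, T14=2, T8=2, T13=4, T6=3, T10=1, T3=1. No two conflicting transmitters share a frequency.

4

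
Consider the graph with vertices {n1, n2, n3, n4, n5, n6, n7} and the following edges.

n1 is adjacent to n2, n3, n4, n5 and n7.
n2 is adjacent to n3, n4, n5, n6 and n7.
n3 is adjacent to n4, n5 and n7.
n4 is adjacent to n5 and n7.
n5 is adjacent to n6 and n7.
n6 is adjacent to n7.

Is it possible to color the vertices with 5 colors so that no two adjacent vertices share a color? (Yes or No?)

No

n1, n2, n3, n4, n5, n7 form a clique, so at least 6 colors are needed.
So 5 colors are not enough.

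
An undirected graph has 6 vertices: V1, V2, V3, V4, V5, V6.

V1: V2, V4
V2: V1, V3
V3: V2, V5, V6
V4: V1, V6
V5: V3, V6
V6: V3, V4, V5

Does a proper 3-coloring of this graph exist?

Yes

The chromatic number is 3. V3, V5, V6 form a triangle, so at least 3 colors are needed.
A valid assignment using 3 colors: V1=1, V2=3, V3=2, V4=2, V5=3, V6=1.
That is already a proper 3-coloring.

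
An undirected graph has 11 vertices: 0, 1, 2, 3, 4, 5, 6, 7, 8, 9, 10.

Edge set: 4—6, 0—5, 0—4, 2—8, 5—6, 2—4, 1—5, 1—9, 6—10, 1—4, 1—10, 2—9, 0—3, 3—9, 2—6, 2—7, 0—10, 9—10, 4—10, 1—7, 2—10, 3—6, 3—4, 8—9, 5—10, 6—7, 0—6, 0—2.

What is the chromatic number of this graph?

5

0, 2, 4, 6, 10 form a clique, so at least 5 colors are needed.
5 colors suffice: 0=yellow, 1=red, 2=blue, 3=blue, 4=purple, 5=blue, 6=red, 7=green, 8=red, 9=yellow, 10=green. No two adjacent vertices share a color.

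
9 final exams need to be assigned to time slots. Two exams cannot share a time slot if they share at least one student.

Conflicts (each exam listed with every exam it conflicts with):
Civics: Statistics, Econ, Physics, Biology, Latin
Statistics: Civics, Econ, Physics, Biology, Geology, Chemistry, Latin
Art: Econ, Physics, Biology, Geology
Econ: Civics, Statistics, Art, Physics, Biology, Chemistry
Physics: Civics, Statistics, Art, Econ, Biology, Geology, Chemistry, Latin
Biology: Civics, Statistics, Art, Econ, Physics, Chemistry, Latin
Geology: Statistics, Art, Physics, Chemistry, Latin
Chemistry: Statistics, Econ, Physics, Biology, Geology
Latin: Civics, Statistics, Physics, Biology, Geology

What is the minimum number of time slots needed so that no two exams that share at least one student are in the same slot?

5

Civics, Statistics, Physics, Biology, Latin are mutually in conflict, so at least 5 time slots are needed.
5 time slots suffice: time slot 1 → {Physics}; time slot 2 → {Biology, Geology}; time slot 3 → {Statistics, Art}; time slot 4 → {Econ, Latin}; time slot 5 → {Civics, Chemistry}. No two conflicting exams share a time slot.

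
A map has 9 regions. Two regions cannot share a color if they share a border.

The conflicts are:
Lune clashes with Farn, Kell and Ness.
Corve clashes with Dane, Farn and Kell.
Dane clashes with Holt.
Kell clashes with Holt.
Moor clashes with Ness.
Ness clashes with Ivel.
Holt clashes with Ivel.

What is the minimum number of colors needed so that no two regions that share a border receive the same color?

3

The cycle Kell-Holt-Ivel-Ness-Lune-Kell has odd length 5, so it cannot be 2-colored; at least 3 colors are needed.
3 colors suffice: color 1 → {Lune, Corve, Moor, Holt}; color 2 → {Dane, Farn, Kell, Ness}; color 3 → {Ivel}. No two conflicting regions share a color.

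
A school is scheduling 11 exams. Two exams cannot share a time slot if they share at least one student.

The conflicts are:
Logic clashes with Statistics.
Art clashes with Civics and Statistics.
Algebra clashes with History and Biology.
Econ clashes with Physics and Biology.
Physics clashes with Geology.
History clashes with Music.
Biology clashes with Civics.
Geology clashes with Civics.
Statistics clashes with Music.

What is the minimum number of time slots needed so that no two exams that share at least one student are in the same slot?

The cycle Physics-Econ-Biology-Civics-Geology-Physics has odd length 5, so it cannot be 2-colored; at least 3 time slots are needed.
3 time slots suffice: time slot 1 → {Physics, History, Biology, Statistics}; time slot 2 → {Logic, Algebra, Econ, Civics, Music}; time slot 3 → {Art, Geology}. Each listed conflict is separated.

3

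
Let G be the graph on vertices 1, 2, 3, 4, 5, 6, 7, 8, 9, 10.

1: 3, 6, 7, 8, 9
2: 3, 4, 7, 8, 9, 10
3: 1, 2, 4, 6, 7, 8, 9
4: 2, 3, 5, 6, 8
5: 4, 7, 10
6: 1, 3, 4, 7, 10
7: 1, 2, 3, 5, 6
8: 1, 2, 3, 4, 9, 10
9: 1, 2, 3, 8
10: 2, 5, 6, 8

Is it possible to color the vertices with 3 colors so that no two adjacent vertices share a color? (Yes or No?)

No

2, 3, 4, 8 form a clique, so at least 4 colors are needed.
So 3 colors are not enough.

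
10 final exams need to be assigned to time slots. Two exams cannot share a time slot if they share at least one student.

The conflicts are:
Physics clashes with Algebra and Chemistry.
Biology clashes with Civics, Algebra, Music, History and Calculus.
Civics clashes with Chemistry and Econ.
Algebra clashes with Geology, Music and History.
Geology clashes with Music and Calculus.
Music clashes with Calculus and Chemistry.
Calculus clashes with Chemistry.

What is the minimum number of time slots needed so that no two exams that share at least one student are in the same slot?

3

Biology, Algebra, History pairwise conflict, so at least 3 time slots are needed.
3 time slots suffice: time slot 1 → {Civics, Algebra, Calculus}; time slot 2 → {Biology, Geology, Chemistry, Econ}; time slot 3 → {Physics, Music, History}. Every pair that conflicts lands in different time slots.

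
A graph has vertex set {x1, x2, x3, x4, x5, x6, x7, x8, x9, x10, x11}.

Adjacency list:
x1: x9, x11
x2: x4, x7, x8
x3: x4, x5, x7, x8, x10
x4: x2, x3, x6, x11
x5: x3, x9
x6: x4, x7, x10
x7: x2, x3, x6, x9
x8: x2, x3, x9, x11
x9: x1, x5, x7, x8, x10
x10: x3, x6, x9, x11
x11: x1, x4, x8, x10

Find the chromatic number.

x3 and x5 are adjacent, so at least 2 colors are needed.
One proper 2-coloring: x1=blue, x2=red, x3=red, x4=blue, x5=blue, x6=red, x7=blue, x8=blue, x9=red, x10=blue, x11=red. No two adjacent vertices share a color.

2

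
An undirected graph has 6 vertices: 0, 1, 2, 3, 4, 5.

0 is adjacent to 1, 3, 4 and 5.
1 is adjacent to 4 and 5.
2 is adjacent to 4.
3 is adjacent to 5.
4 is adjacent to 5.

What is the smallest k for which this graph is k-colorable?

4

0, 1, 4, 5 are mutually adjacent (a clique of size 4), so at least 4 colors are needed.
One proper 4-coloring: 0=c, 1=d, 2=a, 3=b, 4=b, 5=a. No two adjacent vertices share a color.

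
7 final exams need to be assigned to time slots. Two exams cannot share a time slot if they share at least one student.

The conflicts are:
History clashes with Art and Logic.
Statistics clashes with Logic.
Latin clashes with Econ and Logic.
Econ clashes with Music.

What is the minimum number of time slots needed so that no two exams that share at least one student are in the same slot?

Statistics and Logic conflict, so at least 2 time slots are needed.
A valid assignment using 2 time slots: History=2, Statistics=2, Latin=2, Econ=1, Art=1, Music=2, Logic=1. No two conflicting exams share a time slot.

2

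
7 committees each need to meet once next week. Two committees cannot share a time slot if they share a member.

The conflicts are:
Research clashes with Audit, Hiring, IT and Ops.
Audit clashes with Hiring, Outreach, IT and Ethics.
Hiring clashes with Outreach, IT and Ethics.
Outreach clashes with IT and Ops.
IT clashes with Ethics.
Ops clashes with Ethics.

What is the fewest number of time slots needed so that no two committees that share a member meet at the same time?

4

Audit, Hiring, Outreach, IT pairwise conflict, so at least 4 time slots are needed.
4 time slots suffice: time slot 1 → {IT, Ops}; time slot 2 → {Hiring}; time slot 3 → {Audit}; time slot 4 → {Research, Outreach, Ethics}. Each listed conflict is separated.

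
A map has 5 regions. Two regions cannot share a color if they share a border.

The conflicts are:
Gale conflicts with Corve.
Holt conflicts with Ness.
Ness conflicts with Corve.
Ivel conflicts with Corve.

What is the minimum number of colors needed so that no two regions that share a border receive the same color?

2

Gale and Corve conflict, so at least 2 colors are needed.
2 colors suffice: color 1 → {Holt, Corve}; color 2 → {Gale, Ness, Ivel}. Each listed conflict is separated.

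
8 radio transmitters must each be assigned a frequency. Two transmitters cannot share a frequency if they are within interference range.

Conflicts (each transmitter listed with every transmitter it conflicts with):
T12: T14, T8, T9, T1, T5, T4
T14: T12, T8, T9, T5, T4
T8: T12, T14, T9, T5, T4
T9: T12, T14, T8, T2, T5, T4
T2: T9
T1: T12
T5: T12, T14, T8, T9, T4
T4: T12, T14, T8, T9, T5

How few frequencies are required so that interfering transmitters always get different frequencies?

6

T12, T14, T8, T9, T5, T4 are mutually in conflict, so at least 6 frequencies are needed.
6 frequencies suffice: frequency 1 → {T12, T2}; frequency 2 → {T9, T1}; frequency 3 → {T8}; frequency 4 → {T4}; frequency 5 → {T14}; frequency 6 → {T5}. Each listed conflict is separated.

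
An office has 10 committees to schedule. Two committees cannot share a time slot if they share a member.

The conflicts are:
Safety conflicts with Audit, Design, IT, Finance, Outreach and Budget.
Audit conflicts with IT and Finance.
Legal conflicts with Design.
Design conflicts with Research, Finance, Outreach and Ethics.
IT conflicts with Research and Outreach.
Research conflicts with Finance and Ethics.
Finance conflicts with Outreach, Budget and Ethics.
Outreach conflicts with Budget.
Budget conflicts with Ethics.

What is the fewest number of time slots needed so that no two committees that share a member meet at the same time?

4

Design, Research, Finance, Ethics are mutually in conflict, so at least 4 time slots are needed.
4 time slots suffice: time slot 1 → {Legal, IT, Finance}; time slot 2 → {Audit, Design, Budget}; time slot 3 → {Safety, Research}; time slot 4 → {Outreach, Ethics}. Every pair that conflicts lands in different time slots.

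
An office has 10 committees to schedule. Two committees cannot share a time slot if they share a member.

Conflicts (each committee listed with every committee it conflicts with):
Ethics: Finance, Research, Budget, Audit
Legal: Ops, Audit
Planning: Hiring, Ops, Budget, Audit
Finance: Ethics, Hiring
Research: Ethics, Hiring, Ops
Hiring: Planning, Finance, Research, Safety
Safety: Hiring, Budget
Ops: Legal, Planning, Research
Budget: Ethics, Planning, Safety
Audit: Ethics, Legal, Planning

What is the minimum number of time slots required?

3

The cycle Research-Ops-Planning-Audit-Ethics-Research has odd length 5, so it cannot be 2-colored; at least 3 time slots are needed.
3 time slots suffice: time slot 1 → {Ethics, Legal, Planning, Safety}; time slot 2 → {Hiring, Ops, Budget, Audit}; time slot 3 → {Finance, Research}. Every pair that conflicts lands in different time slots.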